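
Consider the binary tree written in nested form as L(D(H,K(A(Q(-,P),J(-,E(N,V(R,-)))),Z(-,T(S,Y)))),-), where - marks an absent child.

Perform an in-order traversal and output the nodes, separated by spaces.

In-order visits the left subtree, then the node, then the right subtree.
At L: go left to D.
  At D: go left to H.
    H is a leaf — visit H.
  Visit D.
  At D: go right to K.
    At K: go left to A.
      At A: go left to Q.
        At Q: no left child.
        Visit Q.
        At Q: go right to P.
          P is a leaf — visit P.
      Visit A.
      At A: go right to J.
        At J: no left child.
        Visit J.
        At J: go right to E.
          At E: go left to N.
            N is a leaf — visit N.
          Visit E.
          At E: go right to V.
            At V: go left to R.
              R is a leaf — visit R.
            Visit V.
            At V: no right child.
    Visit K.
    At K: go right to Z.
      At Z: no left child.
      Visit Z.
      At Z: go right to T.
        At T: go left to S.
          S is a leaf — visit S.
        Visit T.
        At T: go right to Y.
          Y is a leaf — visit Y.
Visit L.
At L: no right child.

H D Q P A J N E R V K Z S T Y L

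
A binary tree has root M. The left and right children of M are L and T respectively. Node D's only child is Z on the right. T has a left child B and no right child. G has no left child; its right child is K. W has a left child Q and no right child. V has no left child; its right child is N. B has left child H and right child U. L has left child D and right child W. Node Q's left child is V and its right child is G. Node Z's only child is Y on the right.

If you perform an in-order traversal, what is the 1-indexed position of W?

10

In-order visits the left subtree, then the node, then the right subtree.
At M: go left to L.
  At L: go left to D.
    At D: no left child.
    Visit D.
    At D: go right to Z.
      At Z: no left child.
      Visit Z.
      At Z: go right to Y.
        Y is a leaf — visit Y.
  Visit L.
  At L: go right to W.
    At W: go left to Q.
      At Q: go left to V.
        At V: no left child.
        Visit V.
        At V: go right to N.
          N is a leaf — visit N.
      Visit Q.
      At Q: go right to G.
        At G: no left child.
        Visit G.
        At G: go right to K.
          K is a leaf — visit K.
    Visit W.
    At W: no right child.
Visit M.
At M: go right to T.
  At T: go left to B.
    At B: go left to H.
      H is a leaf — visit H.
    Visit B.
    At B: go right to U.
      U is a leaf — visit U.
  Visit T.
  At T: no right child.
Full in-order sequence: D, Z, Y, L, V, N, Q, G, K, W, M, H, B, U, T.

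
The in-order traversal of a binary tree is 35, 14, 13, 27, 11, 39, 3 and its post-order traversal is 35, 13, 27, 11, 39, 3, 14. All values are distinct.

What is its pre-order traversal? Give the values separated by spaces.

14 35 3 39 11 27 13

The last element of post-order is the root; it splits in-order into left and right subtrees.
Root 14: left subtree has 1 node {35}, right has 5 {13, 27, 11, 39, 3}.
  Root 3: left subtree has 4 nodes {13, 27, 11, 39}, right has 0 { }.
    Root 39: left subtree has 3 nodes {13, 27, 11}, right has 0 { }.
      Root 11: left subtree has 2 nodes {13, 27}, right has 0 { }.
        Root 27: left subtree has 1 node {13}, right has 0 { }.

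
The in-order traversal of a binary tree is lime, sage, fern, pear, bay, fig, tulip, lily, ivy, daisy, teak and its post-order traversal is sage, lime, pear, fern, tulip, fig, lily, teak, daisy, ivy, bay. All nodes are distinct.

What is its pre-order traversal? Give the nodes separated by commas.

The last element of post-order is the root; it splits in-order into left and right subtrees.
Root bay: left subtree has 4 nodes {lime, sage, fern, pear}, right has 6 {fig, tulip, lily, ivy, daisy, teak}.
  Root fern: left subtree has 2 nodes {lime, sage}, right has 1 {pear}.
    Root lime: left subtree has 0 nodes { }, right has 1 {sage}.
  Root ivy: left subtree has 3 nodes {fig, tulip, lily}, right has 2 {daisy, teak}.
    Root lily: left subtree has 2 nodes {fig, tulip}, right has 0 { }.
      Root fig: left subtree has 0 nodes { }, right has 1 {tulip}.
    Root daisy: left subtree has 0 nodes { }, right has 1 {teak}.

bay, fern, lime, sage, pear, ivy, lily, fig, tulip, daisy, teak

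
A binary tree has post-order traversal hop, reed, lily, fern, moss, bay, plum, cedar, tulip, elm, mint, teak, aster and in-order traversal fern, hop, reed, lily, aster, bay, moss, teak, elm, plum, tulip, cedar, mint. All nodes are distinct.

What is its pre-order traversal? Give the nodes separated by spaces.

The last element of post-order is the root; it splits in-order into left and right subtrees.
Root aster: left subtree has 4 nodes {fern, hop, reed, lily}, right has 8 {bay, moss, teak, elm, plum, tulip, cedar, mint}.
  Root fern: left subtree has 0 nodes { }, right has 3 {hop, reed, lily}.
    Root lily: left subtree has 2 nodes {hop, reed}, right has 0 { }.
      Root reed: left subtree has 1 node {hop}, right has 0 { }.
  Root teak: left subtree has 2 nodes {bay, moss}, right has 5 {elm, plum, tulip, cedar, mint}.
    Root bay: left subtree has 0 nodes { }, right has 1 {moss}.
    Root mint: left subtree has 4 nodes {elm, plum, tulip, cedar}, right has 0 { }.
      Root elm: left subtree has 0 nodes { }, right has 3 {plum, tulip, cedar}.
        Root tulip: left subtree has 1 node {plum}, right has 1 {cedar}.

aster fern lily reed hop teak bay moss mint elm tulip plum cedar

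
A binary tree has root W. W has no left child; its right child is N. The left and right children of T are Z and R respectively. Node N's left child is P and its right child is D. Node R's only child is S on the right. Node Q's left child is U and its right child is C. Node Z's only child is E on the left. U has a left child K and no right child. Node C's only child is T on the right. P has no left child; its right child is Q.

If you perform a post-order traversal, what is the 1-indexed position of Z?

Post-order visits the left subtree, then the right subtree, then the node.
At W: no left child.
At W: go right to N.
  At N: go left to P.
    At P: no left child.
    At P: go right to Q.
      At Q: go left to U.
        At U: go left to K.
          K is a leaf — visit K.
        At U: no right child.
        Visit U.
      At Q: go right to C.
        At C: no left child.
        At C: go right to T.
          At T: go left to Z.
            At Z: go left to E.
              E is a leaf — visit E.
            At Z: no right child.
            Visit Z.
          At T: go right to R.
            At R: no left child.
            At R: go right to S.
              S is a leaf — visit S.
            Visit R.
          Visit T.
        Visit C.
      Visit Q.
    Visit P.
  At N: go right to D.
    D is a leaf — visit D.
  Visit N.
Visit W.
Full post-order sequence: K, U, E, Z, S, R, T, C, Q, P, D, N, W.

4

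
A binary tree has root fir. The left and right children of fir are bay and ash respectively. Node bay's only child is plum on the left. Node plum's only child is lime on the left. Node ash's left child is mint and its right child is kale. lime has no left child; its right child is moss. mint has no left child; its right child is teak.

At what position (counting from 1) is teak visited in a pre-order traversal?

8

Pre-order visits the node, then its left subtree, then its right subtree.
Visit fir.
At fir: go left to bay.
  Visit bay.
  At bay: go left to plum.
    Visit plum.
    At plum: go left to lime.
      Visit lime.
      At lime: no left child.
      At lime: go right to moss.
        moss is a leaf — visit moss.
    At plum: no right child.
  At bay: no right child.
At fir: go right to ash.
  Visit ash.
  At ash: go left to mint.
    Visit mint.
    At mint: no left child.
    At mint: go right to teak.
      teak is a leaf — visit teak.
  At ash: go right to kale.
    kale is a leaf — visit kale.
Full pre-order sequence: fir, bay, plum, lime, moss, ash, mint, teak, kale.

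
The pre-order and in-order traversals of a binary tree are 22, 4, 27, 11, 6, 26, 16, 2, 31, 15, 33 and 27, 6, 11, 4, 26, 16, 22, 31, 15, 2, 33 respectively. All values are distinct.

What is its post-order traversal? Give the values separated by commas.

The first element of pre-order is the root; it splits in-order into left and right subtrees.
Root 22: left subtree has 6 nodes {27, 6, 11, 4, 26, 16}, right has 4 {31, 15, 2, 33}.
  Root 4: left subtree has 3 nodes {27, 6, 11}, right has 2 {26, 16}.
    Root 27: left subtree has 0 nodes { }, right has 2 {6, 11}.
      Root 11: left subtree has 1 node {6}, right has 0 { }.
    Root 26: left subtree has 0 nodes { }, right has 1 {16}.
  Root 2: left subtree has 2 nodes {31, 15}, right has 1 {33}.
    Root 31: left subtree has 0 nodes { }, right has 1 {15}.

6, 11, 27, 16, 26, 4, 15, 31, 33, 2, 22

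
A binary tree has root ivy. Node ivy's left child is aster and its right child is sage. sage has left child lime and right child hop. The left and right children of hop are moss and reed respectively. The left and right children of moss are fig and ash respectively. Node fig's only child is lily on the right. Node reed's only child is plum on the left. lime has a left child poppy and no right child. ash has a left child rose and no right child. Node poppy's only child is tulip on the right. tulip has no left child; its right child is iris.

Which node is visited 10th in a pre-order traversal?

fig

Pre-order visits the node, then its left subtree, then its right subtree.
Visit ivy.
At ivy: go left to aster.
  aster is a leaf — visit aster.
At ivy: go right to sage.
  Visit sage.
  At sage: go left to lime.
    Visit lime.
    At lime: go left to poppy.
      Visit poppy.
      At poppy: no left child.
      At poppy: go right to tulip.
        Visit tulip.
        At tulip: no left child.
        At tulip: go right to iris.
          iris is a leaf — visit iris.
    At lime: no right child.
  At sage: go right to hop.
    Visit hop.
    At hop: go left to moss.
      Visit moss.
      At moss: go left to fig.
        Visit fig.
        At fig: no left child.
        At fig: go right to lily.
          lily is a leaf — visit lily.
      At moss: go right to ash.
        Visit ash.
        At ash: go left to rose.
          rose is a leaf — visit rose.
        At ash: no right child.
    At hop: go right to reed.
      Visit reed.
      At reed: go left to plum.
        plum is a leaf — visit plum.
      At reed: no right child.
Full pre-order sequence: ivy, aster, sage, lime, poppy, tulip, iris, hop, moss, fig, lily, ash, rose, reed, plum.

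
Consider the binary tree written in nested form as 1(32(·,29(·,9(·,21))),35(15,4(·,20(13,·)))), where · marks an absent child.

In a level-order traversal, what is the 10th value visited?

Level-order visits nodes level by level from the root, left to right within each level.
Level 0: 1
Level 1: 32, 35
Level 2: 29, 15, 4
Level 3: 9, 20
Level 4: 21, 13
Full level-order sequence: 1, 32, 35, 29, 15, 4, 9, 20, 21, 13.

13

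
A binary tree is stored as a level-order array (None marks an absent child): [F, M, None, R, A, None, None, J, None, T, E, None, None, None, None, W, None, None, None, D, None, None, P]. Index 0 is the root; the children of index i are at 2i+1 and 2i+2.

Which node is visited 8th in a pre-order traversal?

Pre-order visits the node, then its left subtree, then its right subtree.
Visit F.
At F: go left to M.
  Visit M.
  At M: go left to R.
    Visit R.
    At R: go left to J.
      Visit J.
      At J: go left to W.
        W is a leaf — visit W.
      At J: no right child.
    At R: no right child.
  At M: go right to A.
    Visit A.
    At A: go left to T.
      Visit T.
      At T: go left to D.
        D is a leaf — visit D.
      At T: no right child.
    At A: go right to E.
      Visit E.
      At E: no left child.
      At E: go right to P.
        P is a leaf — visit P.
At F: no right child.
Full pre-order sequence: F, M, R, J, W, A, T, D, E, P.

D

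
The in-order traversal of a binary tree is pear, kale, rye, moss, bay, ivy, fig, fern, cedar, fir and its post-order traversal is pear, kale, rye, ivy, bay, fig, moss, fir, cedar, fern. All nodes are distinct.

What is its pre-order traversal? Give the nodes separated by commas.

The last element of post-order is the root; it splits in-order into left and right subtrees.
Root fern: left subtree has 7 nodes {pear, kale, rye, moss, bay, ivy, fig}, right has 2 {cedar, fir}.
  Root moss: left subtree has 3 nodes {pear, kale, rye}, right has 3 {bay, ivy, fig}.
    Root rye: left subtree has 2 nodes {pear, kale}, right has 0 { }.
      Root kale: left subtree has 1 node {pear}, right has 0 { }.
    Root fig: left subtree has 2 nodes {bay, ivy}, right has 0 { }.
      Root bay: left subtree has 0 nodes { }, right has 1 {ivy}.
  Root cedar: left subtree has 0 nodes { }, right has 1 {fir}.

fern, moss, rye, kale, pear, fig, bay, ivy, cedar, fir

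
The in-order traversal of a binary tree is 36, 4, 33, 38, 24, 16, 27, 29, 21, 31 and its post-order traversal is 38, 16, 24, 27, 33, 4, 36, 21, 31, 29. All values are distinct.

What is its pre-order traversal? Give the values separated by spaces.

The last element of post-order is the root; it splits in-order into left and right subtrees.
Root 29: left subtree has 7 nodes {36, 4, 33, 38, 24, 16, 27}, right has 2 {21, 31}.
  Root 36: left subtree has 0 nodes { }, right has 6 {4, 33, 38, 24, 16, 27}.
    Root 4: left subtree has 0 nodes { }, right has 5 {33, 38, 24, 16, 27}.
      Root 33: left subtree has 0 nodes { }, right has 4 {38, 24, 16, 27}.
        Root 27: left subtree has 3 nodes {38, 24, 16}, right has 0 { }.
          Root 24: left subtree has 1 node {38}, right has 1 {16}.
  Root 31: left subtree has 1 node {21}, right has 0 { }.

29 36 4 33 27 24 38 16 31 21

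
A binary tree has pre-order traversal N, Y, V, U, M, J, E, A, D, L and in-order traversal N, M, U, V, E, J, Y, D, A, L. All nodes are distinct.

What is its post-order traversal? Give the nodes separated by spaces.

The first element of pre-order is the root; it splits in-order into left and right subtrees.
Root N: left subtree has 0 nodes { }, right has 9 {M, U, V, E, J, Y, D, A, L}.
  Root Y: left subtree has 5 nodes {M, U, V, E, J}, right has 3 {D, A, L}.
    Root V: left subtree has 2 nodes {M, U}, right has 2 {E, J}.
      Root U: left subtree has 1 node {M}, right has 0 { }.
      Root J: left subtree has 1 node {E}, right has 0 { }.
    Root A: left subtree has 1 node {D}, right has 1 {L}.

M U E J V D L A Y N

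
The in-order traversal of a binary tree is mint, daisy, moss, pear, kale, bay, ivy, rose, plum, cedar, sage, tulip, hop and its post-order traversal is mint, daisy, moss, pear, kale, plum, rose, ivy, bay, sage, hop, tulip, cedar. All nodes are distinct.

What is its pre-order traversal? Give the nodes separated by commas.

cedar, bay, kale, pear, moss, daisy, mint, ivy, rose, plum, tulip, sage, hop

The last element of post-order is the root; it splits in-order into left and right subtrees.
Root cedar: left subtree has 9 nodes {mint, daisy, moss, pear, kale, bay, ivy, rose, plum}, right has 3 {sage, tulip, hop}.
  Root bay: left subtree has 5 nodes {mint, daisy, moss, pear, kale}, right has 3 {ivy, rose, plum}.
    Root kale: left subtree has 4 nodes {mint, daisy, moss, pear}, right has 0 { }.
      Root pear: left subtree has 3 nodes {mint, daisy, moss}, right has 0 { }.
        Root moss: left subtree has 2 nodes {mint, daisy}, right has 0 { }.
          Root daisy: left subtree has 1 node {mint}, right has 0 { }.
    Root ivy: left subtree has 0 nodes { }, right has 2 {rose, plum}.
      Root rose: left subtree has 0 nodes { }, right has 1 {plum}.
  Root tulip: left subtree has 1 node {sage}, right has 1 {hop}.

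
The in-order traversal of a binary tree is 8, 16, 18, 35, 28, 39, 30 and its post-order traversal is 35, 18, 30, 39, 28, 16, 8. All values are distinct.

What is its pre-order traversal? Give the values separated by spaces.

8 16 28 18 35 39 30

The last element of post-order is the root; it splits in-order into left and right subtrees.
Root 8: left subtree has 0 nodes { }, right has 6 {16, 18, 35, 28, 39, 30}.
  Root 16: left subtree has 0 nodes { }, right has 5 {18, 35, 28, 39, 30}.
    Root 28: left subtree has 2 nodes {18, 35}, right has 2 {39, 30}.
      Root 18: left subtree has 0 nodes { }, right has 1 {35}.
      Root 39: left subtree has 0 nodes { }, right has 1 {30}.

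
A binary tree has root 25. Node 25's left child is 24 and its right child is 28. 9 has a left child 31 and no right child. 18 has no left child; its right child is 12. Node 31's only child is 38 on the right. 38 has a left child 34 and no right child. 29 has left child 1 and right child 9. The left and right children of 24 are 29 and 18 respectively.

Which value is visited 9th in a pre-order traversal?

18

Pre-order visits the node, then its left subtree, then its right subtree.
Visit 25.
At 25: go left to 24.
  Visit 24.
  At 24: go left to 29.
    Visit 29.
    At 29: go left to 1.
      1 is a leaf — visit 1.
    At 29: go right to 9.
      Visit 9.
      At 9: go left to 31.
        Visit 31.
        At 31: no left child.
        At 31: go right to 38.
          Visit 38.
          At 38: go left to 34.
            34 is a leaf — visit 34.
          At 38: no right child.
      At 9: no right child.
  At 24: go right to 18.
    Visit 18.
    At 18: no left child.
    At 18: go right to 12.
      12 is a leaf — visit 12.
At 25: go right to 28.
  28 is a leaf — visit 28.
Full pre-order sequence: 25, 24, 29, 1, 9, 31, 38, 34, 18, 12, 28.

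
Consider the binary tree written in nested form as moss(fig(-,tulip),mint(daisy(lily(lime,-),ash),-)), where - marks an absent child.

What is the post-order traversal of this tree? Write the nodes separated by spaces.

tulip fig lime lily ash daisy mint moss

Post-order visits the left subtree, then the right subtree, then the node.
At moss: go left to fig.
  At fig: no left child.
  At fig: go right to tulip.
    tulip is a leaf — visit tulip.
  Visit fig.
At moss: go right to mint.
  At mint: go left to daisy.
    At daisy: go left to lily.
      At lily: go left to lime.
        lime is a leaf — visit lime.
      At lily: no right child.
      Visit lily.
    At daisy: go right to ash.
      ash is a leaf — visit ash.
    Visit daisy.
  At mint: no right child.
  Visit mint.
Visit moss.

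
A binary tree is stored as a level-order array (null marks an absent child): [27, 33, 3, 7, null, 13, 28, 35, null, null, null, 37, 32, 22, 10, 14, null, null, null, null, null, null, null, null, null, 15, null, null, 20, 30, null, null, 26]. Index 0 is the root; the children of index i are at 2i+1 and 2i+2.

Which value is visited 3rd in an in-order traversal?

35

In-order visits the left subtree, then the node, then the right subtree.
At 27: go left to 33.
  At 33: go left to 7.
    At 7: go left to 35.
      At 35: go left to 14.
        At 14: no left child.
        Visit 14.
        At 14: go right to 26.
          26 is a leaf — visit 26.
      Visit 35.
      At 35: no right child.
    Visit 7.
    At 7: no right child.
  Visit 33.
  At 33: no right child.
Visit 27.
At 27: go right to 3.
  At 3: go left to 13.
    At 13: go left to 37.
      37 is a leaf — visit 37.
    Visit 13.
    At 13: go right to 32.
      At 32: go left to 15.
        15 is a leaf — visit 15.
      Visit 32.
      At 32: no right child.
  Visit 3.
  At 3: go right to 28.
    At 28: go left to 22.
      At 22: no left child.
      Visit 22.
      At 22: go right to 20.
        20 is a leaf — visit 20.
    Visit 28.
    At 28: go right to 10.
      At 10: go left to 30.
        30 is a leaf — visit 30.
      Visit 10.
      At 10: no right child.
Full in-order sequence: 14, 26, 35, 7, 33, 27, 37, 13, 15, 32, 3, 22, 20, 28, 30, 10.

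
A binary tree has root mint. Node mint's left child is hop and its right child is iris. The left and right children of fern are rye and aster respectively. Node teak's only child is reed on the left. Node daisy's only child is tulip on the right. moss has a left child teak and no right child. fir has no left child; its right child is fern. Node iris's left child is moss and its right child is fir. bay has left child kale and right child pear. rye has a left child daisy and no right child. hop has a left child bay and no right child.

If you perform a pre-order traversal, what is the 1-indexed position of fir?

10

Pre-order visits the node, then its left subtree, then its right subtree.
Visit mint.
At mint: go left to hop.
  Visit hop.
  At hop: go left to bay.
    Visit bay.
    At bay: go left to kale.
      kale is a leaf — visit kale.
    At bay: go right to pear.
      pear is a leaf — visit pear.
  At hop: no right child.
At mint: go right to iris.
  Visit iris.
  At iris: go left to moss.
    Visit moss.
    At moss: go left to teak.
      Visit teak.
      At teak: go left to reed.
        reed is a leaf — visit reed.
      At teak: no right child.
    At moss: no right child.
  At iris: go right to fir.
    Visit fir.
    At fir: no left child.
    At fir: go right to fern.
      Visit fern.
      At fern: go left to rye.
        Visit rye.
        At rye: go left to daisy.
          Visit daisy.
          At daisy: no left child.
          At daisy: go right to tulip.
            tulip is a leaf — visit tulip.
        At rye: no right child.
      At fern: go right to aster.
        aster is a leaf — visit aster.
Full pre-order sequence: mint, hop, bay, kale, pear, iris, moss, teak, reed, fir, fern, rye, daisy, tulip, aster.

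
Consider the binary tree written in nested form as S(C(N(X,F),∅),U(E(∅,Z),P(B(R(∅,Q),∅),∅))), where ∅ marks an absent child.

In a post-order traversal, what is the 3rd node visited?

N

Post-order visits the left subtree, then the right subtree, then the node.
At S: go left to C.
  At C: go left to N.
    At N: go left to X.
      X is a leaf — visit X.
    At N: go right to F.
      F is a leaf — visit F.
    Visit N.
  At C: no right child.
  Visit C.
At S: go right to U.
  At U: go left to E.
    At E: no left child.
    At E: go right to Z.
      Z is a leaf — visit Z.
    Visit E.
  At U: go right to P.
    At P: go left to B.
      At B: go left to R.
        At R: no left child.
        At R: go right to Q.
          Q is a leaf — visit Q.
        Visit R.
      At B: no right child.
      Visit B.
    At P: no right child.
    Visit P.
  Visit U.
Visit S.
Full post-order sequence: X, F, N, C, Z, E, Q, R, B, P, U, S.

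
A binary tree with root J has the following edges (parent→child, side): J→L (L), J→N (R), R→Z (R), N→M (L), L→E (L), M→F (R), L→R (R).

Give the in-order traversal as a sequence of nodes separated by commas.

In-order visits the left subtree, then the node, then the right subtree.
At J: go left to L.
  At L: go left to E.
    E is a leaf — visit E.
  Visit L.
  At L: go right to R.
    At R: no left child.
    Visit R.
    At R: go right to Z.
      Z is a leaf — visit Z.
Visit J.
At J: go right to N.
  At N: go left to M.
    At M: no left child.
    Visit M.
    At M: go right to F.
      F is a leaf — visit F.
  Visit N.
  At N: no right child.

E, L, R, Z, J, M, F, N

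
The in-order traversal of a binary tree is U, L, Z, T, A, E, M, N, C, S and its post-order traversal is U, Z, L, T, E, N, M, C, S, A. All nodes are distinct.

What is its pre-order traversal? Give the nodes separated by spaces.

The last element of post-order is the root; it splits in-order into left and right subtrees.
Root A: left subtree has 4 nodes {U, L, Z, T}, right has 5 {E, M, N, C, S}.
  Root T: left subtree has 3 nodes {U, L, Z}, right has 0 { }.
    Root L: left subtree has 1 node {U}, right has 1 {Z}.
  Root S: left subtree has 4 nodes {E, M, N, C}, right has 0 { }.
    Root C: left subtree has 3 nodes {E, M, N}, right has 0 { }.
      Root M: left subtree has 1 node {E}, right has 1 {N}.

A T L U Z S C M E N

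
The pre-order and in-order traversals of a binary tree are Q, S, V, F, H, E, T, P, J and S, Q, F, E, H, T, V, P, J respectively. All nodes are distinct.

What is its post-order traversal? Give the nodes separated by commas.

S, E, T, H, F, J, P, V, Q

The first element of pre-order is the root; it splits in-order into left and right subtrees.
Root Q: left subtree has 1 node {S}, right has 7 {F, E, H, T, V, P, J}.
  Root V: left subtree has 4 nodes {F, E, H, T}, right has 2 {P, J}.
    Root F: left subtree has 0 nodes { }, right has 3 {E, H, T}.
      Root H: left subtree has 1 node {E}, right has 1 {T}.
    Root P: left subtree has 0 nodes { }, right has 1 {J}.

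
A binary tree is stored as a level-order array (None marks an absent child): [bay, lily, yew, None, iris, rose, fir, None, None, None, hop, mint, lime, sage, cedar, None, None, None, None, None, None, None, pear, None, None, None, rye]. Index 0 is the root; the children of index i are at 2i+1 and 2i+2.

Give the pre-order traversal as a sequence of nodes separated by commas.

Pre-order visits the node, then its left subtree, then its right subtree.
Visit bay.
At bay: go left to lily.
  Visit lily.
  At lily: no left child.
  At lily: go right to iris.
    Visit iris.
    At iris: no left child.
    At iris: go right to hop.
      Visit hop.
      At hop: no left child.
      At hop: go right to pear.
        pear is a leaf — visit pear.
At bay: go right to yew.
  Visit yew.
  At yew: go left to rose.
    Visit rose.
    At rose: go left to mint.
      mint is a leaf — visit mint.
    At rose: go right to lime.
      Visit lime.
      At lime: no left child.
      At lime: go right to rye.
        rye is a leaf — visit rye.
  At yew: go right to fir.
    Visit fir.
    At fir: go left to sage.
      sage is a leaf — visit sage.
    At fir: go right to cedar.
      cedar is a leaf — visit cedar.

bay, lily, iris, hop, pear, yew, rose, mint, lime, rye, fir, sage, cedar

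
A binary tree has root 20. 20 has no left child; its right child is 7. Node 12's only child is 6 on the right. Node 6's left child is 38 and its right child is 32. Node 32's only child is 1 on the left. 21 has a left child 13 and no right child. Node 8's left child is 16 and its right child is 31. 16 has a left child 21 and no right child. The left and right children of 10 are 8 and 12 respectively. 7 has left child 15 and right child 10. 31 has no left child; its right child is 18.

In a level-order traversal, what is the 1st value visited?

Level-order visits nodes level by level from the root, left to right within each level.
Level 0: 20
Level 1: 7
Level 2: 15, 10
Level 3: 8, 12
Level 4: 16, 31, 6
Level 5: 21, 18, 38, 32
Level 6: 13, 1
Full level-order sequence: 20, 7, 15, 10, 8, 12, 16, 31, 6, 21, 18, 38, 32, 13, 1.

20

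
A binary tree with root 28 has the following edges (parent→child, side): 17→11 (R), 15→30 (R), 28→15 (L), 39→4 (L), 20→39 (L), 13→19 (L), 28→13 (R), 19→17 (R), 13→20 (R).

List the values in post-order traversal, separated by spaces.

Post-order visits the left subtree, then the right subtree, then the node.
At 28: go left to 15.
  At 15: no left child.
  At 15: go right to 30.
    30 is a leaf — visit 30.
  Visit 15.
At 28: go right to 13.
  At 13: go left to 19.
    At 19: no left child.
    At 19: go right to 17.
      At 17: no left child.
      At 17: go right to 11.
        11 is a leaf — visit 11.
      Visit 17.
    Visit 19.
  At 13: go right to 20.
    At 20: go left to 39.
      At 39: go left to 4.
        4 is a leaf — visit 4.
      At 39: no right child.
      Visit 39.
    At 20: no right child.
    Visit 20.
  Visit 13.
Visit 28.

30 15 11 17 19 4 39 20 13 28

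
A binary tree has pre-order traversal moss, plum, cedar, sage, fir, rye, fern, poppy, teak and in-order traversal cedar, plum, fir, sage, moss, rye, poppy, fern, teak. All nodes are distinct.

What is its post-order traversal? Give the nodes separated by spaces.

The first element of pre-order is the root; it splits in-order into left and right subtrees.
Root moss: left subtree has 4 nodes {cedar, plum, fir, sage}, right has 4 {rye, poppy, fern, teak}.
  Root plum: left subtree has 1 node {cedar}, right has 2 {fir, sage}.
    Root sage: left subtree has 1 node {fir}, right has 0 { }.
  Root rye: left subtree has 0 nodes { }, right has 3 {poppy, fern, teak}.
    Root fern: left subtree has 1 node {poppy}, right has 1 {teak}.

cedar fir sage plum poppy teak fern rye moss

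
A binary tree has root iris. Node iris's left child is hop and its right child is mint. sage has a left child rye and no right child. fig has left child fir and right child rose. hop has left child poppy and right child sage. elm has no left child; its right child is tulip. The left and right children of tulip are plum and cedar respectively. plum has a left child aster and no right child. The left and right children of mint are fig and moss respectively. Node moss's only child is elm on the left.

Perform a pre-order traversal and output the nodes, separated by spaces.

Pre-order visits the node, then its left subtree, then its right subtree.
Visit iris.
At iris: go left to hop.
  Visit hop.
  At hop: go left to poppy.
    poppy is a leaf — visit poppy.
  At hop: go right to sage.
    Visit sage.
    At sage: go left to rye.
      rye is a leaf — visit rye.
    At sage: no right child.
At iris: go right to mint.
  Visit mint.
  At mint: go left to fig.
    Visit fig.
    At fig: go left to fir.
      fir is a leaf — visit fir.
    At fig: go right to rose.
      rose is a leaf — visit rose.
  At mint: go right to moss.
    Visit moss.
    At moss: go left to elm.
      Visit elm.
      At elm: no left child.
      At elm: go right to tulip.
        Visit tulip.
        At tulip: go left to plum.
          Visit plum.
          At plum: go left to aster.
            aster is a leaf — visit aster.
          At plum: no right child.
        At tulip: go right to cedar.
          cedar is a leaf — visit cedar.
    At moss: no right child.

iris hop poppy sage rye mint fig fir rose moss elm tulip plum aster cedar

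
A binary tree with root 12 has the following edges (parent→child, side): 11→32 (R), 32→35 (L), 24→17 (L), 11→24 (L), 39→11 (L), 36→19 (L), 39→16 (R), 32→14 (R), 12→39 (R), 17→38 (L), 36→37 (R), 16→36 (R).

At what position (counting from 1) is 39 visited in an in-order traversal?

9

In-order visits the left subtree, then the node, then the right subtree.
At 12: no left child.
Visit 12.
At 12: go right to 39.
  At 39: go left to 11.
    At 11: go left to 24.
      At 24: go left to 17.
        At 17: go left to 38.
          38 is a leaf — visit 38.
        Visit 17.
        At 17: no right child.
      Visit 24.
      At 24: no right child.
    Visit 11.
    At 11: go right to 32.
      At 32: go left to 35.
        35 is a leaf — visit 35.
      Visit 32.
      At 32: go right to 14.
        14 is a leaf — visit 14.
  Visit 39.
  At 39: go right to 16.
    At 16: no left child.
    Visit 16.
    At 16: go right to 36.
      At 36: go left to 19.
        19 is a leaf — visit 19.
      Visit 36.
      At 36: go right to 37.
        37 is a leaf — visit 37.
Full in-order sequence: 12, 38, 17, 24, 11, 35, 32, 14, 39, 16, 19, 36, 37.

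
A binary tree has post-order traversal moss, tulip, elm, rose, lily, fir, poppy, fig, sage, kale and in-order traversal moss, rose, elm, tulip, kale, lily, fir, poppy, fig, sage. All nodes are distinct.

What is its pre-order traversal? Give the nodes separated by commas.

kale, rose, moss, elm, tulip, sage, fig, poppy, fir, lily

The last element of post-order is the root; it splits in-order into left and right subtrees.
Root kale: left subtree has 4 nodes {moss, rose, elm, tulip}, right has 5 {lily, fir, poppy, fig, sage}.
  Root rose: left subtree has 1 node {moss}, right has 2 {elm, tulip}.
    Root elm: left subtree has 0 nodes { }, right has 1 {tulip}.
  Root sage: left subtree has 4 nodes {lily, fir, poppy, fig}, right has 0 { }.
    Root fig: left subtree has 3 nodes {lily, fir, poppy}, right has 0 { }.
      Root poppy: left subtree has 2 nodes {lily, fir}, right has 0 { }.
        Root fir: left subtree has 1 node {lily}, right has 0 { }.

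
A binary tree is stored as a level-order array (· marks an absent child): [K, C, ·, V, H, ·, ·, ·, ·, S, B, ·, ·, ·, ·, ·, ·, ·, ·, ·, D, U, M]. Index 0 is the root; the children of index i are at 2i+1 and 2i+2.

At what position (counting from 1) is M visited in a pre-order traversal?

Pre-order visits the node, then its left subtree, then its right subtree.
Visit K.
At K: go left to C.
  Visit C.
  At C: go left to V.
    V is a leaf — visit V.
  At C: go right to H.
    Visit H.
    At H: go left to S.
      Visit S.
      At S: no left child.
      At S: go right to D.
        D is a leaf — visit D.
    At H: go right to B.
      Visit B.
      At B: go left to U.
        U is a leaf — visit U.
      At B: go right to M.
        M is a leaf — visit M.
At K: no right child.
Full pre-order sequence: K, C, V, H, S, D, B, U, M.

9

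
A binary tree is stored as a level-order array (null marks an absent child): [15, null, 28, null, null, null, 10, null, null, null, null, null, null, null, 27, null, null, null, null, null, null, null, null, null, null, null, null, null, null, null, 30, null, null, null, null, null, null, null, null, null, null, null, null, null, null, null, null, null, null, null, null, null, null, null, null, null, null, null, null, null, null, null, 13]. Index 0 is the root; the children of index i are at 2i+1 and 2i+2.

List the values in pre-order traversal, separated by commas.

Pre-order visits the node, then its left subtree, then its right subtree.
Visit 15.
At 15: no left child.
At 15: go right to 28.
  Visit 28.
  At 28: no left child.
  At 28: go right to 10.
    Visit 10.
    At 10: no left child.
    At 10: go right to 27.
      Visit 27.
      At 27: no left child.
      At 27: go right to 30.
        Visit 30.
        At 30: no left child.
        At 30: go right to 13.
          13 is a leaf — visit 13.

15, 28, 10, 27, 30, 13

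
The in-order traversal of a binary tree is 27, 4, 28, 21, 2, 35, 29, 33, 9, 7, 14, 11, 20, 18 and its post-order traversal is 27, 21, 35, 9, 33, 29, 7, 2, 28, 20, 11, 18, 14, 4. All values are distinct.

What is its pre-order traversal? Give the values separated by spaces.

The last element of post-order is the root; it splits in-order into left and right subtrees.
Root 4: left subtree has 1 node {27}, right has 12 {28, 21, 2, 35, 29, 33, 9, 7, 14, 11, 20, 18}.
  Root 14: left subtree has 8 nodes {28, 21, 2, 35, 29, 33, 9, 7}, right has 3 {11, 20, 18}.
    Root 28: left subtree has 0 nodes { }, right has 7 {21, 2, 35, 29, 33, 9, 7}.
      Root 2: left subtree has 1 node {21}, right has 5 {35, 29, 33, 9, 7}.
        Root 7: left subtree has 4 nodes {35, 29, 33, 9}, right has 0 { }.
          Root 29: left subtree has 1 node {35}, right has 2 {33, 9}.
            Root 33: left subtree has 0 nodes { }, right has 1 {9}.
    Root 18: left subtree has 2 nodes {11, 20}, right has 0 { }.
      Root 11: left subtree has 0 nodes { }, right has 1 {20}.

4 27 14 28 2 21 7 29 35 33 9 18 11 20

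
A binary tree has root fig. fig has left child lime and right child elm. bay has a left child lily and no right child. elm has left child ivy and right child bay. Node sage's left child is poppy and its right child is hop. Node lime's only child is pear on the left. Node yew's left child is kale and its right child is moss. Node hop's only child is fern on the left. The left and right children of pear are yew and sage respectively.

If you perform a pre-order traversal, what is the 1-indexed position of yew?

Pre-order visits the node, then its left subtree, then its right subtree.
Visit fig.
At fig: go left to lime.
  Visit lime.
  At lime: go left to pear.
    Visit pear.
    At pear: go left to yew.
      Visit yew.
      At yew: go left to kale.
        kale is a leaf — visit kale.
      At yew: go right to moss.
        moss is a leaf — visit moss.
    At pear: go right to sage.
      Visit sage.
      At sage: go left to poppy.
        poppy is a leaf — visit poppy.
      At sage: go right to hop.
        Visit hop.
        At hop: go left to fern.
          fern is a leaf — visit fern.
        At hop: no right child.
  At lime: no right child.
At fig: go right to elm.
  Visit elm.
  At elm: go left to ivy.
    ivy is a leaf — visit ivy.
  At elm: go right to bay.
    Visit bay.
    At bay: go left to lily.
      lily is a leaf — visit lily.
    At bay: no right child.
Full pre-order sequence: fig, lime, pear, yew, kale, moss, sage, poppy, hop, fern, elm, ivy, bay, lily.

4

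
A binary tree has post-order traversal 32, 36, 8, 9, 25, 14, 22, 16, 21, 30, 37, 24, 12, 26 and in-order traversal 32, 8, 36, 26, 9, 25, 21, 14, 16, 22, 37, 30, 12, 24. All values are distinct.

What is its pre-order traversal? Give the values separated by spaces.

The last element of post-order is the root; it splits in-order into left and right subtrees.
Root 26: left subtree has 3 nodes {32, 8, 36}, right has 10 {9, 25, 21, 14, 16, 22, 37, 30, 12, 24}.
  Root 8: left subtree has 1 node {32}, right has 1 {36}.
  Root 12: left subtree has 8 nodes {9, 25, 21, 14, 16, 22, 37, 30}, right has 1 {24}.
    Root 37: left subtree has 6 nodes {9, 25, 21, 14, 16, 22}, right has 1 {30}.
      Root 21: left subtree has 2 nodes {9, 25}, right has 3 {14, 16, 22}.
        Root 25: left subtree has 1 node {9}, right has 0 { }.
        Root 16: left subtree has 1 node {14}, right has 1 {22}.

26 8 32 36 12 37 21 25 9 16 14 22 30 24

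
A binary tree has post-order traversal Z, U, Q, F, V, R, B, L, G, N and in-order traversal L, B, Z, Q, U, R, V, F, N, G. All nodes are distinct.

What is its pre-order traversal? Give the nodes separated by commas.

N, L, B, R, Q, Z, U, V, F, G

The last element of post-order is the root; it splits in-order into left and right subtrees.
Root N: left subtree has 8 nodes {L, B, Z, Q, U, R, V, F}, right has 1 {G}.
  Root L: left subtree has 0 nodes { }, right has 7 {B, Z, Q, U, R, V, F}.
    Root B: left subtree has 0 nodes { }, right has 6 {Z, Q, U, R, V, F}.
      Root R: left subtree has 3 nodes {Z, Q, U}, right has 2 {V, F}.
        Root Q: left subtree has 1 node {Z}, right has 1 {U}.
        Root V: left subtree has 0 nodes { }, right has 1 {F}.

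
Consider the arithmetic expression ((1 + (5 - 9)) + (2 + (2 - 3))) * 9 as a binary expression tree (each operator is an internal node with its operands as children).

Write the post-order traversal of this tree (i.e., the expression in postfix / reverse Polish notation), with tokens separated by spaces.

Post-order on an expression tree gives postfix notation: for each operator, emit left operand, right operand, then the operator.

1 5 9 - + 2 2 3 - + + 9 *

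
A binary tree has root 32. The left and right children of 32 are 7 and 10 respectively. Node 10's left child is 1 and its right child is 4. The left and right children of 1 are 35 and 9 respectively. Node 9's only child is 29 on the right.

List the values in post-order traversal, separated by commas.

Post-order visits the left subtree, then the right subtree, then the node.
At 32: go left to 7.
  7 is a leaf — visit 7.
At 32: go right to 10.
  At 10: go left to 1.
    At 1: go left to 35.
      35 is a leaf — visit 35.
    At 1: go right to 9.
      At 9: no left child.
      At 9: go right to 29.
        29 is a leaf — visit 29.
      Visit 9.
    Visit 1.
  At 10: go right to 4.
    4 is a leaf — visit 4.
  Visit 10.
Visit 32.

7, 35, 29, 9, 1, 4, 10, 32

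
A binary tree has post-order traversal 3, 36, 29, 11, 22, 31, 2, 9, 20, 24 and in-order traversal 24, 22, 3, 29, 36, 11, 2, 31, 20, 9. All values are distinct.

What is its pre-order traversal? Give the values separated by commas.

24, 20, 2, 22, 11, 29, 3, 36, 31, 9

The last element of post-order is the root; it splits in-order into left and right subtrees.
Root 24: left subtree has 0 nodes { }, right has 9 {22, 3, 29, 36, 11, 2, 31, 20, 9}.
  Root 20: left subtree has 7 nodes {22, 3, 29, 36, 11, 2, 31}, right has 1 {9}.
    Root 2: left subtree has 5 nodes {22, 3, 29, 36, 11}, right has 1 {31}.
      Root 22: left subtree has 0 nodes { }, right has 4 {3, 29, 36, 11}.
        Root 11: left subtree has 3 nodes {3, 29, 36}, right has 0 { }.
          Root 29: left subtree has 1 node {3}, right has 1 {36}.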